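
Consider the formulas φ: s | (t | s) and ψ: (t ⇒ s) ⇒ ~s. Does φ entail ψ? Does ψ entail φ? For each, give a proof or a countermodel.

(⇒) fails and (⇐) fails.

(⇒) This fails. Under t = F, s = T, the left side is true but the right side is false.

(⇐) This fails. Under t = F, s = F, the left side is false but the right side is true.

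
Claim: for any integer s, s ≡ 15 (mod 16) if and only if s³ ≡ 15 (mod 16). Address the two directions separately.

(→) Suppose s ≡ 15 (mod 16). Write s = 16j + 15. Then (16j + 15)³ = 4096j³ + 11520j² + 10800j + 3375 = 16(256j³ + 720j² + 675j + 210) + 15, so s³ ≡ 15 (mod 16).

(←) Conversely, suppose s³ ≡ 15 (mod 16). The only residue r in {0, …, 15} with r³ ≡ 15 (mod 16) is r = 15, so s ≡ 15 (mod 16).

Equivalent; both directions hold.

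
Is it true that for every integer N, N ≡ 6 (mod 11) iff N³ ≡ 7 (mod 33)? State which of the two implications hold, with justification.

(⇒) fails; (⇐) holds.

(→) This fails: take N = 6. Then 6 ≡ 6 (mod 11), but 6³ = 216 ≡ 18 (mod 33), not 7.

(←) Conversely, the residues r modulo 33 with r³ ≡ 7 (mod 33) are exactly {28}, and each is ≡ 6 (mod 11).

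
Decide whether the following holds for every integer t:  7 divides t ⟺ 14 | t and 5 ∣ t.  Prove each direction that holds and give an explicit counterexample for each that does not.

Converse. Suppose 14 ∣ t and 5 ∣ t. Any common multiple of 14 and 5 is a multiple of their lcm; here gcd(14, 5) = 1, so lcm(14, 5) = 14·5 = 70, so 70 ∣ t. Since 7 ∣ 70, it follows that 7 ∣ t.

Forward direction. This fails: take t = 7. Certainly 7 ∣ 7, but 14 ∤ 7.

The forward direction fails; the converse holds.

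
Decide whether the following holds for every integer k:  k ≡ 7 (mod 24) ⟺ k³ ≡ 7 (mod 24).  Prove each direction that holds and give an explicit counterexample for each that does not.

Both directions hold; the statement is true.

(→) Suppose k ≡ 7 (mod 24). Write k = 24j + 7. Then (24j + 7)³ = 13824j³ + 12096j² + 3528j + 343 = 24(576j³ + 504j² + 147j + 14) + 7, so k³ ≡ 7 (mod 24).

(←) Conversely, suppose k³ ≡ 7 (mod 24). The only residue r in {0, …, 23} with r³ ≡ 7 (mod 24) is r = 7, so k ≡ 7 (mod 24).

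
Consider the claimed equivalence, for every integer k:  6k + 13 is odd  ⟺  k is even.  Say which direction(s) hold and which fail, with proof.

(→) This fails: take k = 1. Then 6k + 13 = 19, which is odd, yet k = 1 is odd, not even.

(←) Suppose k is even. Since 6 is even, 6k is even for every k, so 6k + 13 has the same parity as 13, which is odd. Hence 6k + 13 is odd.

The forward direction fails; the converse holds.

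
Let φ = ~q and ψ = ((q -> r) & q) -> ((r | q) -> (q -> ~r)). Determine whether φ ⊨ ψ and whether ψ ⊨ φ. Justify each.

(⇐) This fails. Under r = F, q = T, the left side is false but the right side is true.

(⇒) Assume the antecedent. If r is true, the antecedent forces (r = T, q = F), and the consequent holds there. If r is false, the consequent reduces to true regardless of the other variables. Either way the consequent holds.

Not equivalent: only (⇒) holds.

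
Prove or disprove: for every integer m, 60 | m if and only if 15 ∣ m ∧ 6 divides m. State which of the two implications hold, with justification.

Only the forward implication holds.

(⟹) If 60 ∣ m, write m = 60q. Since 60 = 4·15, m = 15·(4q), so 15 ∣ m; and since 60 = 10·6, m = 6·(10q), so 6 ∣ m.

(⟸) This fails: take m = 30. Both 15 ∣ 30 and 6 ∣ 30, yet 30 is not a multiple of 60 (since 30 = 0·60 + 30), so 60 ∤ 30.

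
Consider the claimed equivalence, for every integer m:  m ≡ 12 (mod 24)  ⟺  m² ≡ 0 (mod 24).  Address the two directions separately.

Not equivalent: only (⇒) holds.

(⇒) Suppose m ≡ 12 (mod 24). Write m = 24j + 12. Then (24j + 12)² = 576j² + 576j + 144 = 24(24j² + 24j + 6) + 0, so m² ≡ 0 (mod 24).

(⇐) This fails: take m = 0. Then 0² = 0 ≡ 0 (mod 24), yet 0 ≡ 0 (mod 24), not 12.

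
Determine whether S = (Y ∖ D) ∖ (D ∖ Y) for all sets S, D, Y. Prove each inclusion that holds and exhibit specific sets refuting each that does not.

Forward inclusion. This inclusion fails. Take S = {1}, D = ∅, Y = ∅; then 1 ∈ S but 1 ∉ (Y ∖ D) ∖ (D ∖ Y).

Reverse inclusion. This inclusion fails. Take S = ∅, D = ∅, Y = {1}; then 1 ∈ (Y ∖ D) ∖ (D ∖ Y) but 1 ∉ S.

Both inclusions fail.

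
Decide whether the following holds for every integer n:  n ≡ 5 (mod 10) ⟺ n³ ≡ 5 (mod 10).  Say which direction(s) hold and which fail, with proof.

Both directions hold.

[⇒] Suppose n ≡ 5 (mod 10). Write n = 10j + 5. Then (10j + 5)³ = 1000j³ + 1500j² + 750j + 125 = 10(100j³ + 150j² + 75j + 12) + 5, so n³ ≡ 5 (mod 10).

[⇐] For the converse, argue contrapositively. If n ≢ 5 (mod 10), then n is congruent to one of 0, 1, 2, 3, 4, 6, 7, 8, 9 modulo 10, and these give n³ ≡ 0, 1, 8, 7, 4, 6, 3, 2, 9 respectively — never 5.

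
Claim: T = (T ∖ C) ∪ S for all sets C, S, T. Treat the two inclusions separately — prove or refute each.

(⊆) fails and (⊇) fails.

(⟹) This inclusion fails. Take C = {1}, S = ∅, T = {1}; then 1 ∈ T but 1 ∉ (T ∖ C) ∪ S.

(⟸) This inclusion fails. Take C = ∅, S = {1}, T = ∅; then 1 ∈ (T ∖ C) ∪ S but 1 ∉ T.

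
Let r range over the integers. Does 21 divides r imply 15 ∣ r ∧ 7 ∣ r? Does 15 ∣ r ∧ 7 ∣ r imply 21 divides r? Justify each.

(←) Suppose 15 ∣ r and 7 ∣ r. Any common multiple of 15 and 7 is a multiple of their lcm; here gcd(15, 7) = 1, so lcm(15, 7) = 15·7 = 105, so 105 ∣ r. Since 21 ∣ 105, it follows that 21 ∣ r.

(→) This fails: take r = 21. Certainly 21 ∣ 21, but 15 ∤ 21.

The forward direction fails; the converse holds.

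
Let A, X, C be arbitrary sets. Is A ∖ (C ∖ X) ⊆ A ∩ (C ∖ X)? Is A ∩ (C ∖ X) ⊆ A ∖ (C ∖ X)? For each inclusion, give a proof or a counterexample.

(⊆) fails and (⊇) fails.

Forward inclusion. This inclusion fails. Take A = {1}, X = ∅, C = ∅; then 1 ∈ A ∖ (C ∖ X) but 1 ∉ A ∩ (C ∖ X).

Reverse inclusion. This inclusion fails. Take A = {1}, X = ∅, C = {1}; then 1 ∈ A ∩ (C ∖ X) but 1 ∉ A ∖ (C ∖ X).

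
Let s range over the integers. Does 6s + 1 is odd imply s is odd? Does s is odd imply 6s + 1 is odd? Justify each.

[⇒] This fails: take s = 2. Then 6s + 1 = 13, which is odd, yet s = 2 is even, not odd.

[⇐] Suppose s is odd. Since 6 is even, 6s is even for every s, so 6s + 1 has the same parity as 1, which is odd. Hence 6s + 1 is odd.

Not equivalent: only (⇐) holds.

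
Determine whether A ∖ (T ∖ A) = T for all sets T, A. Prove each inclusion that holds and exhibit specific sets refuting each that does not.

(⊆) fails and (⊇) fails.

(⊆) This inclusion fails. Take T = ∅, A = {1}; then 1 ∈ A ∖ (T ∖ A) but 1 ∉ T.

(⊇) This inclusion fails. Take T = {1}, A = ∅; then 1 ∈ T but 1 ∉ A ∖ (T ∖ A).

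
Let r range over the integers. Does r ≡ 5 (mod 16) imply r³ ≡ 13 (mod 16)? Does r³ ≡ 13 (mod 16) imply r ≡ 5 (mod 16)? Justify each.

Both directions hold.

Forward direction. Suppose r ≡ 5 (mod 16). Write r = 16j + 5. Then (16j + 5)³ = 4096j³ + 3840j² + 1200j + 125 = 16(256j³ + 240j² + 75j + 7) + 13, so r³ ≡ 13 (mod 16).

Converse. Suppose r³ ≡ 13 (mod 16). The only residue r in {0, …, 15} with r³ ≡ 13 (mod 16) is r = 5, so r ≡ 5 (mod 16).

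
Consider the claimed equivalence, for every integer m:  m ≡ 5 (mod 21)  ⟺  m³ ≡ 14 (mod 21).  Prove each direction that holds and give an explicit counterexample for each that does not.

Neither direction holds.

(→) This fails: take m = 5. Then 5 ≡ 5 (mod 21), but 5³ = 125 ≡ 20 (mod 21), not 14.

(←) This fails: take m = 14. Then 14³ = 2744 ≡ 14 (mod 21), yet 14 ≡ 14 (mod 21), not 5.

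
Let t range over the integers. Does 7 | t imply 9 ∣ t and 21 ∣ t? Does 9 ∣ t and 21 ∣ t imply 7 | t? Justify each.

(⇒) This fails: take t = 7. Certainly 7 ∣ 7, but 9 ∤ 7.

(⇐) Suppose 9 ∣ t and 21 ∣ t. Any common multiple of 9 and 21 is a multiple of their lcm; here lcm(9, 21) = 9·21/gcd(9, 21) = 189/3 = 63, so 63 ∣ t. Since 7 ∣ 63, it follows that 7 ∣ t.

Not equivalent: only (⇐) holds.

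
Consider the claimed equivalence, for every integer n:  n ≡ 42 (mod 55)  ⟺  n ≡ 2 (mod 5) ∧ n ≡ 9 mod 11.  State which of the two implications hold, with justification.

Equivalent; both directions hold.

Converse. If n ≡ 2 (mod 5) and n ≡ 9 (mod 11), then by the Chinese remainder theorem n ≡ 42 (mod 55). This is exactly n ≡ 42 (mod 55).

Forward direction. Suppose n ≡ 42 (mod 55); write n = 55j + 42. Since 5 ∣ 55, reducing mod 5 gives n ≡ 42 ≡ 2 (mod 5); since 11 ∣ 55, reducing mod 11 gives n ≡ 42 ≡ 9 (mod 11).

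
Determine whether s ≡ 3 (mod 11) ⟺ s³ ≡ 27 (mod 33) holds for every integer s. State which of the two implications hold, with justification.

Not equivalent: only (⇐) holds.

(⟸) The residues r modulo 33 with r³ ≡ 27 (mod 33) are exactly {3}, and each is ≡ 3 (mod 11).

(⟹) This fails: take s = 14. Then 14 ≡ 3 (mod 11), but 14³ = 2744 ≡ 5 (mod 33), not 27.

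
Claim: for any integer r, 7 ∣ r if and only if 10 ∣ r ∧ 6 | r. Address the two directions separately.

Neither implication holds.

(⟹) This fails: take r = 7. Certainly 7 ∣ 7, but 10 ∤ 7.

(⟸) This fails: take r = 30. Both 10 ∣ 30 and 6 ∣ 30, yet 30 is not a multiple of 7 (since 30 = 4·7 + 2), so 7 ∤ 30.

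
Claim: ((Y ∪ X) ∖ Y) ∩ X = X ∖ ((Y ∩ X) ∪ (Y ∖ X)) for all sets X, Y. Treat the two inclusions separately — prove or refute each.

The two sets are equal.

(⊆) Let x ∈ ((Y ∪ X) ∖ Y) ∩ X. Then x ∈ X and x ∉ Y, from which x ∈ X ∖ ((Y ∩ X) ∪ (Y ∖ X)).

(⊇) Let x ∈ X ∖ ((Y ∩ X) ∪ (Y ∖ X)). Then x ∈ X and x ∉ Y, from which x ∈ ((Y ∪ X) ∖ Y) ∩ X.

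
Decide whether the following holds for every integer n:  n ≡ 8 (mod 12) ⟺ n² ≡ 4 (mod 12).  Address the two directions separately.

[⇐] This fails: take n = 2. Then 2² = 4 ≡ 4 (mod 12), yet 2 ≡ 2 (mod 12), not 8.

[⇒] Suppose n ≡ 8 (mod 12). Write n = 12j + 8. Then (12j + 8)² = 144j² + 192j + 64 = 12(12j² + 16j + 5) + 4, so n² ≡ 4 (mod 12).

The forward direction holds; the converse fails.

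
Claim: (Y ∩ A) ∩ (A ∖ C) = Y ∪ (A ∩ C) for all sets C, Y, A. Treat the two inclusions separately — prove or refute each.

(⊆) Let x ∈ (Y ∩ A) ∩ (A ∖ C). Then x ∈ Y ∩ A and x ∉ C, from which x ∈ Y ∪ (A ∩ C).

(⊇) This inclusion fails. Take C = ∅, Y = {1}, A = ∅; then 1 ∈ Y ∪ (A ∩ C) but 1 ∉ (Y ∩ A) ∩ (A ∖ C).

(⊆) holds; (⊇) fails.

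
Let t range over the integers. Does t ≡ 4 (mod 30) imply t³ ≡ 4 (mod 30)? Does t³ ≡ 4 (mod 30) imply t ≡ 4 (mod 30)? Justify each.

Equivalent; both directions hold.

Forward direction. Suppose t ≡ 4 (mod 30). Write t = 30j + 4. Then (30j + 4)³ = 27000j³ + 10800j² + 1440j + 64 = 30(900j³ + 360j² + 48j + 2) + 4, so t³ ≡ 4 (mod 30).

Converse. Suppose t³ ≡ 4 (mod 30). The only residue r in {0, …, 29} with r³ ≡ 4 (mod 30) is r = 4, so t ≡ 4 (mod 30).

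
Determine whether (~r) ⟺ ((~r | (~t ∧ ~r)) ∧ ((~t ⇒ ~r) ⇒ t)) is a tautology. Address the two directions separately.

(←) Assume the antecedent. If r is true, the antecedent cannot hold. If r is false, ~r reduces to true regardless of the other variables. Either way ~r holds.

(→) This fails. Under r = F, t = F, the left side is true but the right side is false.

The forward direction fails; the converse holds.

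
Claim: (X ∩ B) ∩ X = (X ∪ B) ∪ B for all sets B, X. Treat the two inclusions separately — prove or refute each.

(⊆) holds; (⊇) fails.

(⟹) Let x ∈ (X ∩ B) ∩ X. Then x ∈ B ∩ X, from which x ∈ (X ∪ B) ∪ B.

(⟸) This inclusion fails. Take B = {1}, X = ∅; then 1 ∈ (X ∪ B) ∪ B but 1 ∉ (X ∩ B) ∩ X.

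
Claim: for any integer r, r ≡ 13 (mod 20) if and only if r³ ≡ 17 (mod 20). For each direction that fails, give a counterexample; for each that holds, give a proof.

Converse. Suppose r³ ≡ 17 (mod 20). The only residue r in {0, …, 19} with r³ ≡ 17 (mod 20) is r = 13, so r ≡ 13 (mod 20).

Forward direction. Suppose r ≡ 13 (mod 20). Write r = 20j + 13. Then (20j + 13)³ = 8000j³ + 15600j² + 10140j + 2197 = 20(400j³ + 780j² + 507j + 109) + 17, so r³ ≡ 17 (mod 20).

Equivalent; both directions hold.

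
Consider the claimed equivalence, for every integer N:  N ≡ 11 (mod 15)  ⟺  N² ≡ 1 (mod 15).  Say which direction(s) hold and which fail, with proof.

[⇐] This fails: take N = 1. Then 1² = 1 ≡ 1 (mod 15), yet 1 ≡ 1 (mod 15), not 11.

[⇒] Suppose N ≡ 11 (mod 15). Write N = 15j + 11. Then (15j + 11)² = 225j² + 330j + 121 = 15(15j² + 22j + 8) + 1, so N² ≡ 1 (mod 15).

(⇒) holds; (⇐) fails.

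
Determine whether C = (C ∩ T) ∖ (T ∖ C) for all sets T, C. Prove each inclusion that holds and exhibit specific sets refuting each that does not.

(⊆) This inclusion fails. Take T = ∅, C = {1}; then 1 ∈ C but 1 ∉ (C ∩ T) ∖ (T ∖ C).

(⊇) Let x ∈ (C ∩ T) ∖ (T ∖ C). Then x ∈ T ∩ C, from which x ∈ C.

The sets are not equal: only the reverse inclusion holds.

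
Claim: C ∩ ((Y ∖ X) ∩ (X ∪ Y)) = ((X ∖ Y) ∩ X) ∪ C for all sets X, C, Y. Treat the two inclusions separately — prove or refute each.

(⟹) Let x ∈ C ∩ ((Y ∖ X) ∩ (X ∪ Y)). Then x ∈ C ∩ Y and x ∉ X, from which x ∈ ((X ∖ Y) ∩ X) ∪ C.

(⟸) This inclusion fails. Take X = {1}, C = ∅, Y = ∅; then 1 ∈ ((X ∖ Y) ∩ X) ∪ C but 1 ∉ C ∩ ((Y ∖ X) ∩ (X ∪ Y)).

Only the forward inclusion holds.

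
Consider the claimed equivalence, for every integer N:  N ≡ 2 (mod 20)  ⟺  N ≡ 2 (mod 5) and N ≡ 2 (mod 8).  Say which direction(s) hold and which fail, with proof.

(⇒) fails; (⇐) holds.

Forward direction. This fails: N = 22 gives 22 ≡ 2 (mod 20) but 22 ≡ 6 (mod 8), so the conjunction on the right does not hold.

Converse. If N ≡ 2 (mod 5) and N ≡ 2 (mod 8), then by the Chinese remainder theorem N ≡ 2 (mod 40). Since 2 ≡ 2 (mod 20) and 20 ∣ 40, we get N ≡ 2 (mod 20).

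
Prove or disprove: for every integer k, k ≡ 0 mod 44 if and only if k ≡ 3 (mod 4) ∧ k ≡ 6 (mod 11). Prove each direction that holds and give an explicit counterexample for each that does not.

Neither direction holds.

[⇒] This fails: k = 0 gives 0 ≡ 0 (mod 44) but 0 ≡ 0 (mod 4), so the conjunction on the right does not hold.

[⇐] This fails: k = 39 satisfies both congruences on the right (39 ≡ 3 mod 4 and 39 ≡ 6 mod 11) yet 39 ≡ 39 (mod 44), not 0.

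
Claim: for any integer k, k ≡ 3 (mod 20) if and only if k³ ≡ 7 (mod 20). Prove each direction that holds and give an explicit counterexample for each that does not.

Forward direction. Suppose k ≡ 3 (mod 20). Write k = 20j + 3. Then (20j + 3)³ = 8000j³ + 3600j² + 540j + 27 = 20(400j³ + 180j² + 27j + 1) + 7, so k³ ≡ 7 (mod 20).

Converse. Suppose k³ ≡ 7 (mod 20). The only residue r in {0, …, 19} with r³ ≡ 7 (mod 20) is r = 3, so k ≡ 3 (mod 20).

Both implications hold.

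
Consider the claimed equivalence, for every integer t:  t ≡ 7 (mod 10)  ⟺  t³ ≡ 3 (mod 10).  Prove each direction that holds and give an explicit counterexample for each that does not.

Both directions hold.

(→) Suppose t ≡ 7 (mod 10). Write t = 10j + 7. Then (10j + 7)³ = 1000j³ + 2100j² + 1470j + 343 = 10(100j³ + 210j² + 147j + 34) + 3, so t³ ≡ 3 (mod 10).

(←) Conversely, suppose t³ ≡ 3 (mod 10). The only residue r in {0, …, 9} with r³ ≡ 3 (mod 10) is r = 7, so t ≡ 7 (mod 10).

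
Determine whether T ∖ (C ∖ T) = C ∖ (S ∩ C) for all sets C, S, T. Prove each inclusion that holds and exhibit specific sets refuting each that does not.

Both inclusions fail.

(⟹) This inclusion fails. Take C = ∅, S = ∅, T = {1}; then 1 ∈ T ∖ (C ∖ T) but 1 ∉ C ∖ (S ∩ C).

(⟸) This inclusion fails. Take C = {1}, S = ∅, T = ∅; then 1 ∈ C ∖ (S ∩ C) but 1 ∉ T ∖ (C ∖ T).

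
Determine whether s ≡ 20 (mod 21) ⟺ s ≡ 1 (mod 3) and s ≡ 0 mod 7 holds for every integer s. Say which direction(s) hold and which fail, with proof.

Both directions fail.

[⇒] This fails: s = 20 gives 20 ≡ 20 (mod 21) but 20 ≡ 2 (mod 3), so the conjunction on the right does not hold.

[⇐] This fails: s = 7 satisfies both congruences on the right (7 ≡ 1 mod 3 and 7 ≡ 0 mod 7) yet 7 ≡ 7 (mod 21), not 20.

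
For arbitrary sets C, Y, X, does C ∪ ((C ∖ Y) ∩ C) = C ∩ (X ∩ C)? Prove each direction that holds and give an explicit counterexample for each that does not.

The sets are not equal: only the reverse inclusion holds.

(⟸) Let x ∈ C ∩ (X ∩ C). Then either x ∈ C ∩ X and x ∉ Y; or x ∈ C ∩ Y ∩ X. In each case x ∈ C ∪ ((C ∖ Y) ∩ C), so C ∩ (X ∩ C) ⊆ C ∪ ((C ∖ Y) ∩ C).

(⟹) This inclusion fails. Take C = {1}, Y = ∅, X = ∅; then 1 ∈ C ∪ ((C ∖ Y) ∩ C) but 1 ∉ C ∩ (X ∩ C).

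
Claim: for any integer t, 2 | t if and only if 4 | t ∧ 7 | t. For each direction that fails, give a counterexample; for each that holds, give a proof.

(⟹) This fails: take t = 2. Certainly 2 ∣ 2, but 4 ∤ 2.

(⟸) Suppose 4 ∣ t and 7 ∣ t. Any common multiple of 4 and 7 is a multiple of their lcm; here gcd(4, 7) = 1, so lcm(4, 7) = 4·7 = 28, so 28 ∣ t. Since 2 ∣ 28, it follows that 2 ∣ t.

Only the converse holds.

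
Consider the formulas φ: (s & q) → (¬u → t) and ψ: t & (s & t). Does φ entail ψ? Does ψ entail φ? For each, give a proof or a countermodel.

(⟹) This fails. Under q = F, t = F, u = F, s = F, the left side is true but the right side is false.

(⟸) Assume the antecedent. If q is true, the antecedent forces (q = T, t = T, u = F, s = T) or (q = T, t = T, u = T, s = T), and (s & q) → (¬u → t) holds there. If q is false, (s & q) → (¬u → t) reduces to true regardless of the other variables. Either way (s & q) → (¬u → t) holds.

(⇒) fails; (⇐) holds.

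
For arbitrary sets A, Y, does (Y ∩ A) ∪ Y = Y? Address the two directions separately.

Reverse inclusion. Let x ∈ Y. Then either x ∈ Y and x ∉ A; or x ∈ A ∩ Y. In each case x ∈ (Y ∩ A) ∪ Y, so Y ⊆ (Y ∩ A) ∪ Y.

Forward inclusion. Let x ∈ (Y ∩ A) ∪ Y. Then either x ∈ Y and x ∉ A; or x ∈ A ∩ Y. In each case x ∈ Y, so (Y ∩ A) ∪ Y ⊆ Y.

Both inclusions hold.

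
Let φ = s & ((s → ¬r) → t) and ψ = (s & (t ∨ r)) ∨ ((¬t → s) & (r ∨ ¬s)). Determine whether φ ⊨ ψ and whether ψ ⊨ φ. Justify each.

Not equivalent: only (⇒) holds.

[⇒] Assume the antecedent. If t is true, the consequent reduces to true regardless of the other variables. If t is false, the antecedent forces (s = T, t = F, r = T), and the consequent holds there. Either way the consequent holds.

[⇐] This fails. Under s = F, t = T, r = F, the left side is false but the right side is true.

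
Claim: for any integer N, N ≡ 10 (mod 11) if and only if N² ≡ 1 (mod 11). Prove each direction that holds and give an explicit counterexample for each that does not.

[⇒] Suppose N ≡ 10 (mod 11). Write N = 11j + 10. Then (11j + 10)² = 121j² + 220j + 100 = 11(11j² + 20j + 9) + 1, so N² ≡ 1 (mod 11).

[⇐] This fails: take N = 1. Then 1² = 1 ≡ 1 (mod 11), yet 1 ≡ 1 (mod 11), not 10.

Only the forward implication holds.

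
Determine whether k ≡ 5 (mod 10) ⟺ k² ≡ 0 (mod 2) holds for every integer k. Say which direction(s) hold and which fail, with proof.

Both directions fail.

(⟹) This fails: take k = 5. Then 5 ≡ 5 (mod 10), but 5² = 25 ≡ 1 (mod 2), not 0.

(⟸) This fails: take k = 0. Then 0² = 0 ≡ 0 (mod 2), yet 0 ≡ 0 (mod 10), not 5.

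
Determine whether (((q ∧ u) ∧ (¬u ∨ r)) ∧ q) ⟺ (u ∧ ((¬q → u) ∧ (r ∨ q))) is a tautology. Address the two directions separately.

(⇒) Assume the antecedent. If u is true, the antecedent forces (u = T, r = T, q = T), and u ∧ ((¬q → u) ∧ (r ∨ q)) holds there. If u is false, the antecedent cannot hold. Either way u ∧ ((¬q → u) ∧ (r ∨ q)) holds.

(⇐) This fails. Under u = T, r = T, q = F, the left side is false but the right side is true.

Only the forward direction holds.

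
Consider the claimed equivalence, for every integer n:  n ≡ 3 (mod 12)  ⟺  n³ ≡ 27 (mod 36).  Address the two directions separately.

Both implications hold.

[⇒] Suppose n ≡ 3 (mod 12). Working modulo 36, n ∈ {3, 15, 27}; for each such r, r³ ≡ 27 (mod 36).

[⇐] Conversely, the residues r modulo 36 with r³ ≡ 27 (mod 36) are exactly {3, 15, 27}, and each is ≡ 3 (mod 12).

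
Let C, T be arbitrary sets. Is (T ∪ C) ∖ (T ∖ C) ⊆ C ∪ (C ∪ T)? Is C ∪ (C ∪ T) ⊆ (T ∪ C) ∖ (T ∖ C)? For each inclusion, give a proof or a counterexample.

(⊆) Let x ∈ (T ∪ C) ∖ (T ∖ C). Then either x ∈ C and x ∉ T; or x ∈ C ∩ T. In each case x ∈ C ∪ (C ∪ T), so (T ∪ C) ∖ (T ∖ C) ⊆ C ∪ (C ∪ T).

(⊇) This inclusion fails. Take C = ∅, T = {1}; then 1 ∈ C ∪ (C ∪ T) but 1 ∉ (T ∪ C) ∖ (T ∖ C).

The sets are not equal: only the forward inclusion holds.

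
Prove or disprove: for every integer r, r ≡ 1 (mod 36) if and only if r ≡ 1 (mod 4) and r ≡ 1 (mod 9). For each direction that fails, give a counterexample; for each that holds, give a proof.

[⇒] Suppose r ≡ 1 (mod 36); write r = 36j + 1. Since 4 ∣ 36, reducing mod 4 gives r ≡ 1 (mod 4); since 9 ∣ 36, reducing mod 9 gives r ≡ 1 (mod 9).

[⇐] Conversely, if r ≡ 1 (mod 4) and r ≡ 1 (mod 9), then by the Chinese remainder theorem r ≡ 1 (mod 36). This is exactly r ≡ 1 (mod 36).

The biconditional holds.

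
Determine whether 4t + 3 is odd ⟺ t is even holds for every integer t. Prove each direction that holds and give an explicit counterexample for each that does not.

Forward direction. This fails: take t = 3. Then 4t + 3 = 15, which is odd, yet t = 3 is odd, not even.

Converse. Suppose t is even. Since 4 is even, 4t is even for every t, so 4t + 3 has the same parity as 3, which is odd. Hence 4t + 3 is odd.

(⇒) fails; (⇐) holds.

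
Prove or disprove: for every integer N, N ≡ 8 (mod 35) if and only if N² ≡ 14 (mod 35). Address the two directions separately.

Both directions fail.

(⇒) This fails: take N = 8. Then 8 ≡ 8 (mod 35), but 8² = 64 ≡ 29 (mod 35), not 14.

(⇐) This fails: take N = 7. Then 7² = 49 ≡ 14 (mod 35), yet 7 ≡ 7 (mod 35), not 8.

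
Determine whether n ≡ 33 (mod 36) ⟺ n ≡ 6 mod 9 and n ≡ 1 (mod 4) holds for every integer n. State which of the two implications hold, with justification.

Both directions hold; the statement is true.

[⇒] Suppose n ≡ 33 (mod 36); write n = 36j + 33. Since 9 ∣ 36, reducing mod 9 gives n ≡ 33 ≡ 6 (mod 9); since 4 ∣ 36, reducing mod 4 gives n ≡ 33 ≡ 1 (mod 4).

[⇐] Conversely, if n ≡ 6 (mod 9) and n ≡ 1 (mod 4), then by the Chinese remainder theorem n ≡ 33 (mod 36). This is exactly n ≡ 33 (mod 36).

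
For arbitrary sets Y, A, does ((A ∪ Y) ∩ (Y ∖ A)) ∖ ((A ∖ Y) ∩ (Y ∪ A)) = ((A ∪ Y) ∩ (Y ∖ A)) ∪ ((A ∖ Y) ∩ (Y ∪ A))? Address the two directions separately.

The sets are not equal: only the forward inclusion holds.

Reverse inclusion. This inclusion fails. Take Y = ∅, A = {1}; then 1 ∈ ((A ∪ Y) ∩ (Y ∖ A)) ∪ ((A ∖ Y) ∩ (Y ∪ A)) but 1 ∉ ((A ∪ Y) ∩ (Y ∖ A)) ∖ ((A ∖ Y) ∩ (Y ∪ A)).

Forward inclusion. Let x ∈ ((A ∪ Y) ∩ (Y ∖ A)) ∖ ((A ∖ Y) ∩ (Y ∪ A)). Then x ∈ Y and x ∉ A, from which x ∈ ((A ∪ Y) ∩ (Y ∖ A)) ∪ ((A ∖ Y) ∩ (Y ∪ A)).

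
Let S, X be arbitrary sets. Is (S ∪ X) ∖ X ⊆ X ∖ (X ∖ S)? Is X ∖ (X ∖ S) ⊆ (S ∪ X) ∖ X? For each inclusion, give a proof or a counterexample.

Both inclusions fail.

Forward inclusion. This inclusion fails. Take S = {1}, X = ∅; then 1 ∈ (S ∪ X) ∖ X but 1 ∉ X ∖ (X ∖ S).

Reverse inclusion. This inclusion fails. Take S = {1}, X = {1}; then 1 ∈ X ∖ (X ∖ S) but 1 ∉ (S ∪ X) ∖ X.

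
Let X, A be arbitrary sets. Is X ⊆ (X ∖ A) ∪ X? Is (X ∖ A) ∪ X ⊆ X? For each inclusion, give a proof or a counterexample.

(⟹) Let x ∈ X. Then either x ∈ X and x ∉ A; or x ∈ X ∩ A. In each case x ∈ (X ∖ A) ∪ X, so X ⊆ (X ∖ A) ∪ X.

(⟸) Let x ∈ (X ∖ A) ∪ X. Then either x ∈ X and x ∉ A; or x ∈ X ∩ A. In each case x ∈ X, so (X ∖ A) ∪ X ⊆ X.

Both inclusions hold; the sets are equal.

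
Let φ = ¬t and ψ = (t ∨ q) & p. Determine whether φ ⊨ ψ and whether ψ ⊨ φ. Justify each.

Neither implication holds.

(⇒) This fails. Under p = F, q = F, t = F, the left side is true but the right side is false.

(⇐) This fails. Under p = T, q = F, t = T, the left side is false but the right side is true.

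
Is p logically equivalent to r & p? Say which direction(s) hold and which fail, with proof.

(→) This fails. Under p = T, r = F, the left side is true but the right side is false.

(←) Assume the antecedent. If p is true, p reduces to true regardless of the other variables. If p is false, the antecedent cannot hold. Either way p holds.

The forward direction fails; the converse holds.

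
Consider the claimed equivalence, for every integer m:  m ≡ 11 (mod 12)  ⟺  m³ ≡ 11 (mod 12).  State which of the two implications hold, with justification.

Equivalent; both directions hold.

(⇒) Suppose m ≡ 11 (mod 12). Write m = 12j + 11. Then (12j + 11)³ = 1728j³ + 4752j² + 4356j + 1331 = 12(144j³ + 396j² + 363j + 110) + 11, so m³ ≡ 11 (mod 12).

(⇐) Conversely, suppose m³ ≡ 11 (mod 12). The only residue r in {0, …, 11} with r³ ≡ 11 (mod 12) is r = 11, so m ≡ 11 (mod 12).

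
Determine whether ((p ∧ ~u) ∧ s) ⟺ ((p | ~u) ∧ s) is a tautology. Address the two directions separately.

[⇒] Assume the antecedent. If s is true, the antecedent forces (s = T, p = T, u = F), and (p | ~u) ∧ s holds there. If s is false, the antecedent cannot hold. Either way (p | ~u) ∧ s holds.

[⇐] This fails. Under s = T, p = F, u = F, the left side is false but the right side is true.

The forward direction holds; the converse fails.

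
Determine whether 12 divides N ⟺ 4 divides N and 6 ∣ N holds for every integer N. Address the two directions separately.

(⇒) If 12 ∣ N, write N = 12q. Since 12 = 3·4, N = 4·(3q), so 4 ∣ N; and since 12 = 2·6, N = 6·(2q), so 6 ∣ N.

(⇐) Suppose 4 ∣ N and 6 ∣ N. Any common multiple of 4 and 6 is a multiple of their lcm; here lcm(4, 6) = 4·6/gcd(4, 6) = 24/2 = 12, so 12 ∣ N.

Both directions hold; the statement is true.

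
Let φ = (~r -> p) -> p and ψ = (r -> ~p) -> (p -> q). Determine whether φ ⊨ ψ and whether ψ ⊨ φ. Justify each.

[⇒] This fails. Under q = F, r = F, p = T, the left side is true but the right side is false.

[⇐] This fails. Under q = F, r = T, p = F, the left side is false but the right side is true.

Neither direction holds.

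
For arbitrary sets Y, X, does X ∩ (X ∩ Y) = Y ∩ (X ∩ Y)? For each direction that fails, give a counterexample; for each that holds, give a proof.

(⊆) Let x ∈ X ∩ (X ∩ Y). Then x ∈ Y ∩ X, from which x ∈ Y ∩ (X ∩ Y).

(⊇) Let x ∈ Y ∩ (X ∩ Y). Then x ∈ Y ∩ X, from which x ∈ X ∩ (X ∩ Y).

Both inclusions hold.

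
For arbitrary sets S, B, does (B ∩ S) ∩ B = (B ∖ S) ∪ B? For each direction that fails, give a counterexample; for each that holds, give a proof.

Only the forward inclusion holds.

(⟹) Let x ∈ (B ∩ S) ∩ B. Then x ∈ S ∩ B, from which x ∈ (B ∖ S) ∪ B.

(⟸) This inclusion fails. Take S = ∅, B = {1}; then 1 ∈ (B ∖ S) ∪ B but 1 ∉ (B ∩ S) ∩ B.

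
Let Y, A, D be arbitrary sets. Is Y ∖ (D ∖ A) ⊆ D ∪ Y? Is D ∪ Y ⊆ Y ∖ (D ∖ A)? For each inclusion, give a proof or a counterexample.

Forward inclusion. Let x ∈ Y ∖ (D ∖ A). Then either x ∈ Y and x ∉ A, D; or x ∈ Y ∩ A and x ∉ D; or x ∈ Y ∩ A ∩ D. In each case x ∈ D ∪ Y, so Y ∖ (D ∖ A) ⊆ D ∪ Y.

Reverse inclusion. This inclusion fails. Take Y = ∅, A = ∅, D = {1}; then 1 ∈ D ∪ Y but 1 ∉ Y ∖ (D ∖ A).

(⊆) holds; (⊇) fails.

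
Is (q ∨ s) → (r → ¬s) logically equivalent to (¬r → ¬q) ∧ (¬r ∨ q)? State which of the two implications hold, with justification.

(⇒) fails and (⇐) fails.

(⟹) This fails. Under r = T, q = F, s = F, the left side is true but the right side is false.

(⟸) This fails. Under r = T, q = T, s = T, the left side is false but the right side is true.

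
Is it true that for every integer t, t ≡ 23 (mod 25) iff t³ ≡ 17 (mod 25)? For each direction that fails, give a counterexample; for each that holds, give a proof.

The biconditional holds.

(←) Suppose t³ ≡ 17 (mod 25). The only residue r in {0, …, 24} with r³ ≡ 17 (mod 25) is r = 23, so t ≡ 23 (mod 25).

(→) Suppose t ≡ 23 (mod 25). Write t = 25j + 23. Then (25j + 23)³ = 15625j³ + 43125j² + 39675j + 12167 = 25(625j³ + 1725j² + 1587j + 486) + 17, so t³ ≡ 17 (mod 25).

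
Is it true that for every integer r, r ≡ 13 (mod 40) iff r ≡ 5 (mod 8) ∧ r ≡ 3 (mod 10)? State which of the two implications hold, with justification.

Equivalent; both directions hold.

(→) Suppose r ≡ 13 (mod 40); write r = 40j + 13. Since 8 ∣ 40, reducing mod 8 gives r ≡ 13 ≡ 5 (mod 8); since 10 ∣ 40, reducing mod 10 gives r ≡ 13 ≡ 3 (mod 10).

(←) Conversely, if r ≡ 5 (mod 8) and r ≡ 3 (mod 10), then by the Chinese remainder theorem r ≡ 13 (mod 40). This is exactly r ≡ 13 (mod 40).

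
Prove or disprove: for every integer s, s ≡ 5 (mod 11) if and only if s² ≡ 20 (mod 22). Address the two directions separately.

(⇒) This fails: take s = 5. Then 5 ≡ 5 (mod 11), but 5² = 25 ≡ 3 (mod 22), not 20.

(⇐) This fails: take s = 8. Then 8² = 64 ≡ 20 (mod 22), yet 8 ≡ 8 (mod 11), not 5.

(⇒) fails and (⇐) fails.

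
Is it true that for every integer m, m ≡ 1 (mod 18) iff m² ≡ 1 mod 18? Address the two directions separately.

The forward direction holds; the converse fails.

(→) Suppose m ≡ 1 (mod 18). Write m = 18j + 1. Then (18j + 1)² = 324j² + 36j + 1 = 18(18j² + 2j) + 1, so m² ≡ 1 (mod 18).

(←) This fails: take m = 17. Then 17² = 289 ≡ 1 (mod 18), yet 17 ≡ 17 (mod 18), not 1.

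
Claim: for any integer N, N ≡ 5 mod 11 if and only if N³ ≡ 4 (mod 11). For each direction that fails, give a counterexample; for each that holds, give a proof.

(→) Suppose N ≡ 5 mod 11. Write N = 11j + 5. Then (11j + 5)³ = 1331j³ + 1815j² + 825j + 125 = 11(121j³ + 165j² + 75j + 11) + 4, so N³ ≡ 4 (mod 11).

(←) Conversely, suppose N³ ≡ 4 (mod 11). The only residue r in {0, …, 10} with r³ ≡ 4 (mod 11) is r = 5, so N ≡ 5 (mod 11).

Equivalent; both directions hold.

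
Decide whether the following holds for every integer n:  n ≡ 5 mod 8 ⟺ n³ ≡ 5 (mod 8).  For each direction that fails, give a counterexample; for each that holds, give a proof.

[⇒] Suppose n ≡ 5 mod 8. Write n = 8j + 5. Then (8j + 5)³ = 512j³ + 960j² + 600j + 125 = 8(64j³ + 120j² + 75j + 15) + 5, so n³ ≡ 5 (mod 8).

[⇐] For the converse, argue contrapositively. If n ≢ 5 (mod 8), then n is congruent to one of 0, 1, 2, 3, 4, 6, 7 modulo 8, and these give n³ ≡ 0, 1, 0, 3, 0, 0, 7 respectively — never 5.

Both directions hold; the statement is true.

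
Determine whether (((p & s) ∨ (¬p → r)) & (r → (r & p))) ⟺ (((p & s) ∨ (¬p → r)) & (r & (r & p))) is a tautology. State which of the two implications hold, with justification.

The forward direction fails; the converse holds.

(→) This fails. Under r = F, s = F, p = T, the left side is true but the right side is false.

(←) Assume the antecedent. If r is true, the antecedent forces (r = T, s = F, p = T) or (r = T, s = T, p = T), and the consequent holds there. If r is false, the antecedent cannot hold. Either way the consequent holds.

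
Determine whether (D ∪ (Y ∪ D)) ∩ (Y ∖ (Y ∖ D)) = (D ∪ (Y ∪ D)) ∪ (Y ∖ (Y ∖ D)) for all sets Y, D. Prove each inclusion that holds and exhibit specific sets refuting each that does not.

(⟸) This inclusion fails. Take Y = {1}, D = ∅; then 1 ∈ (D ∪ (Y ∪ D)) ∪ (Y ∖ (Y ∖ D)) but 1 ∉ (D ∪ (Y ∪ D)) ∩ (Y ∖ (Y ∖ D)).

(⟹) Let x ∈ (D ∪ (Y ∪ D)) ∩ (Y ∖ (Y ∖ D)). Then x ∈ Y ∩ D, from which x ∈ (D ∪ (Y ∪ D)) ∪ (Y ∖ (Y ∖ D)).

Only the forward inclusion holds.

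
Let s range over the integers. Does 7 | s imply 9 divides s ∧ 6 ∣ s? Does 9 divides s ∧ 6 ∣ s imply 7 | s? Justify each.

[⇒] This fails: take s = 7. Certainly 7 ∣ 7, but 9 ∤ 7.

[⇐] This fails: take s = 18. Both 9 ∣ 18 and 6 ∣ 18, yet 18 is not a multiple of 7 (since 18 = 2·7 + 4), so 7 ∤ 18.

Both directions fail.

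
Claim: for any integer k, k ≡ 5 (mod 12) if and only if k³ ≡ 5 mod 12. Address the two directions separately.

Both implications hold.

(⇒) Suppose k ≡ 5 (mod 12). Write k = 12j + 5. Then (12j + 5)³ = 1728j³ + 2160j² + 900j + 125 = 12(144j³ + 180j² + 75j + 10) + 5, so k³ ≡ 5 (mod 12).

(⇐) For the converse, argue contrapositively. If k ≢ 5 (mod 12), then k is congruent to one of 0, 1, 2, 3, 4, 6, 7, 8, 9, 10, 11 modulo 12, and these give k³ ≡ 0, 1, 8, 3, 4, 0, 7, 8, 9, 4, 11 respectively — never 5.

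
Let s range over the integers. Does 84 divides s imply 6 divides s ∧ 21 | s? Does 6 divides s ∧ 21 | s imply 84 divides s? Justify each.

[⇒] If 84 ∣ s, write s = 84q. Since 84 = 14·6, s = 6·(14q), so 6 ∣ s; and since 84 = 4·21, s = 21·(4q), so 21 ∣ s.

[⇐] This fails: take s = 42. Both 6 ∣ 42 and 21 ∣ 42, yet 42 is not a multiple of 84 (since 42 = 0·84 + 42), so 84 ∤ 42.

Only the forward direction holds.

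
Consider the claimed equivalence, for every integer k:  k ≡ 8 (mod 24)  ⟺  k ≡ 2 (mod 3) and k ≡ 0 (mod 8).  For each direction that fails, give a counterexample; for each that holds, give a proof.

(⇒) Suppose k ≡ 8 (mod 24); write k = 24j + 8. Since 3 ∣ 24, reducing mod 3 gives k ≡ 8 ≡ 2 (mod 3); since 8 ∣ 24, reducing mod 8 gives k ≡ 8 ≡ 0 (mod 8).

(⇐) Conversely, if k ≡ 2 (mod 3) and k ≡ 0 (mod 8), then by the Chinese remainder theorem k ≡ 8 (mod 24). This is exactly k ≡ 8 (mod 24).

Both directions hold; the statement is true.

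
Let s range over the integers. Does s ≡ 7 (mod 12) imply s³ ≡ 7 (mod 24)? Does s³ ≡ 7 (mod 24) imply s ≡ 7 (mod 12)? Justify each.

Only the converse holds.

(⇐) The residues r modulo 24 with r³ ≡ 7 (mod 24) are exactly {7}, and each is ≡ 7 (mod 12).

(⇒) This fails: take s = 19. Then 19 ≡ 7 (mod 12), but 19³ = 6859 ≡ 19 (mod 24), not 7.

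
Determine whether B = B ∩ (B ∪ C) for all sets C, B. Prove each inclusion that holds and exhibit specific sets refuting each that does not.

Both inclusions hold; the sets are equal.

Forward inclusion. Let x ∈ B. Then either x ∈ B and x ∉ C; or x ∈ C ∩ B. In each case x ∈ B ∩ (B ∪ C), so B ⊆ B ∩ (B ∪ C).

Reverse inclusion. Let x ∈ B ∩ (B ∪ C). Then either x ∈ B and x ∉ C; or x ∈ C ∩ B. In each case x ∈ B, so B ∩ (B ∪ C) ⊆ B.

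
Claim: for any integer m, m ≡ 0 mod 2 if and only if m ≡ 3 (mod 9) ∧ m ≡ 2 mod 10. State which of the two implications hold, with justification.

Not equivalent: only (⇐) holds.

(→) This fails: m = 0 gives 0 ≡ 0 (mod 2) but 0 ≡ 0 (mod 9), so the conjunction on the right does not hold.

(←) Conversely, if m ≡ 3 (mod 9) and m ≡ 2 (mod 10), then by the Chinese remainder theorem m ≡ 12 (mod 90). Since 12 ≡ 0 (mod 2) and 2 ∣ 90, we get m ≡ 0 (mod 2).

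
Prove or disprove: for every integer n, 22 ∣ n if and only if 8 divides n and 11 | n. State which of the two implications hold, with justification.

Not equivalent: only (⇐) holds.

[⇒] This fails: take n = 22. Certainly 22 ∣ 22, but 8 ∤ 22.

[⇐] Suppose 8 ∣ n and 11 ∣ n. Any common multiple of 8 and 11 is a multiple of their lcm; here gcd(8, 11) = 1, so lcm(8, 11) = 8·11 = 88, so 88 ∣ n. Since 22 ∣ 88, it follows that 22 ∣ n.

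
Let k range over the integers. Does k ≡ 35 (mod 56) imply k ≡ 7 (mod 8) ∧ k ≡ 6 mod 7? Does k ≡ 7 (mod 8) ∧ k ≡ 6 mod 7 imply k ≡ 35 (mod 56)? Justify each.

(→) This fails: k = 35 gives 35 ≡ 35 (mod 56) but 35 ≡ 3 (mod 8), so the conjunction on the right does not hold.

(←) This fails: k = 55 satisfies both congruences on the right (55 ≡ 7 mod 8 and 55 ≡ 6 mod 7) yet 55 ≡ 55 (mod 56), not 35.

Both directions fail.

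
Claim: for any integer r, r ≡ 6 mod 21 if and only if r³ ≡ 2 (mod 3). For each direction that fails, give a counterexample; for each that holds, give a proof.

(⇒) fails and (⇐) fails.

(→) This fails: take r = 6. Then 6 ≡ 6 (mod 21), but 6³ = 216 ≡ 0 (mod 3), not 2.

(←) This fails: take r = 2. Then 2³ = 8 ≡ 2 (mod 3), yet 2 ≡ 2 (mod 21), not 6.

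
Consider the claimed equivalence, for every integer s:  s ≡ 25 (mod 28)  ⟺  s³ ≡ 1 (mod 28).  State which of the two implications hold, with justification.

[⇒] Suppose s ≡ 25 (mod 28). Write s = 28j + 25. Then (28j + 25)³ = 21952j³ + 58800j² + 52500j + 15625 = 28(784j³ + 2100j² + 1875j + 558) + 1, so s³ ≡ 1 (mod 28).

[⇐] This fails: take s = 1. Then 1³ = 1 ≡ 1 (mod 28), yet 1 ≡ 1 (mod 28), not 25.

The forward direction holds; the converse fails.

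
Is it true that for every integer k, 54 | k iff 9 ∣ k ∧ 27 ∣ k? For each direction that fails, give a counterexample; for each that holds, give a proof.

[⇒] If 54 ∣ k, write k = 54q. Since 54 = 6·9, k = 9·(6q), so 9 ∣ k; and since 54 = 2·27, k = 27·(2q), so 27 ∣ k.

[⇐] This fails: take k = 27. Both 9 ∣ 27 and 27 ∣ 27, yet 27 is not a multiple of 54 (since 27 = 0·54 + 27), so 54 ∤ 27.

The forward direction holds; the converse fails.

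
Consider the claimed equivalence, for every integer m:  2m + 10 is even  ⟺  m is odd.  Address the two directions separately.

Not equivalent: only (⇐) holds.

(⟹) This fails: take m = 4. Then 2m + 10 = 18, which is even, yet m = 4 is even, not odd.

(⟸) Suppose m is odd. Since 2 is even, 2m is even for every m, so 2m + 10 has the same parity as 10, which is even. Hence 2m + 10 is even.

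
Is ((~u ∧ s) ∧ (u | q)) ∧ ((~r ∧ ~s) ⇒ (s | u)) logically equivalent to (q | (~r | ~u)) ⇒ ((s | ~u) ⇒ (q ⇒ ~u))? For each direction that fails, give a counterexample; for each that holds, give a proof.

Forward direction. Assume the antecedent. If s is true, the antecedent forces (s = T, r = F, q = T, u = F) or (s = T, r = T, q = T, u = F), and the consequent holds there. If s is false, the antecedent cannot hold. Either way the consequent holds.

Converse. This fails. Under s = F, r = F, q = F, u = F, the left side is false but the right side is true.

The forward direction holds; the converse fails.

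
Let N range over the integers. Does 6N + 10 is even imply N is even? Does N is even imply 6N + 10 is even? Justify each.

(⇒) fails; (⇐) holds.

(⟹) This fails: take N = 5. Then 6N + 10 = 40, which is even, yet N = 5 is odd, not even.

(⟸) Suppose N is even. Since 6 is even, 6N is even for every N, so 6N + 10 has the same parity as 10, which is even. Hence 6N + 10 is even.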